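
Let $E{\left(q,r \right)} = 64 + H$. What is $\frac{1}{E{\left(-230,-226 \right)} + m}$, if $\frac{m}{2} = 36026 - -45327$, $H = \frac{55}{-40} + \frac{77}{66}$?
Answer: $\frac{24}{3906475} \approx 6.1436 \cdot 10^{-6}$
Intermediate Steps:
$H = - \frac{5}{24}$ ($H = 55 \left(- \frac{1}{40}\right) + 77 \cdot \frac{1}{66} = - \frac{11}{8} + \frac{7}{6} = - \frac{5}{24} \approx -0.20833$)
$m = 162706$ ($m = 2 \left(36026 - -45327\right) = 2 \left(36026 + 45327\right) = 2 \cdot 81353 = 162706$)
$E{\left(q,r \right)} = \frac{1531}{24}$ ($E{\left(q,r \right)} = 64 - \frac{5}{24} = \frac{1531}{24}$)
$\frac{1}{E{\left(-230,-226 \right)} + m} = \frac{1}{\frac{1531}{24} + 162706} = \frac{1}{\frac{3906475}{24}} = \frac{24}{3906475}$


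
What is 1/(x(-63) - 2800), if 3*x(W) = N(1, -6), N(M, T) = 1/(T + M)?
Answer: -15/42001 ≈ -0.00035713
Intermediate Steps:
N(M, T) = 1/(M + T)
x(W) = -1/15 (x(W) = 1/(3*(1 - 6)) = (1/3)/(-5) = (1/3)*(-1/5) = -1/15)
1/(x(-63) - 2800) = 1/(-1/15 - 2800) = 1/(-42001/15) = -15/42001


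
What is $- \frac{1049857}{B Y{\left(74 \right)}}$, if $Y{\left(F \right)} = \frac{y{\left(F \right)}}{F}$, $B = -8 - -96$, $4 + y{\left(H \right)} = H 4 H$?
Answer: $- \frac{38844709}{963600} \approx -40.312$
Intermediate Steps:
$y{\left(H \right)} = -4 + 4 H^{2}$ ($y{\left(H \right)} = -4 + H 4 H = -4 + 4 H H = -4 + 4 H^{2}$)
$B = 88$ ($B = -8 + 96 = 88$)
$Y{\left(F \right)} = \frac{-4 + 4 F^{2}}{F}$
$- \frac{1049857}{B Y{\left(74 \right)}} = - \frac{1049857}{88 \left(- \frac{4}{74} + 4 \cdot 74\right)} = - \frac{1049857}{88 \left(\left(-4\right) \frac{1}{74} + 296\right)} = - \frac{1049857}{88 \left(- \frac{2}{37} + 296\right)} = - \frac{1049857}{88 \cdot \frac{10950}{37}} = - \frac{1049857}{\frac{963600}{37}} = \left(-1049857\right) \frac{37}{963600} = - \frac{38844709}{963600}$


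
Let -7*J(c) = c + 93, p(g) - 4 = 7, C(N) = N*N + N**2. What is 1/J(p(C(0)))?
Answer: -7/104 ≈ -0.067308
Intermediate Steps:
C(N) = 2*N**2 (C(N) = N**2 + N**2 = 2*N**2)
p(g) = 11 (p(g) = 4 + 7 = 11)
J(c) = -93/7 - c/7 (J(c) = -(c + 93)/7 = -(93 + c)/7 = -93/7 - c/7)
1/J(p(C(0))) = 1/(-93/7 - 1/7*11) = 1/(-93/7 - 11/7) = 1/(-104/7) = -7/104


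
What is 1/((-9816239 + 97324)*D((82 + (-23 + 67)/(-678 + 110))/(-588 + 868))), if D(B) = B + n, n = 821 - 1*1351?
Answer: 7952/40938338374761 ≈ 1.9424e-10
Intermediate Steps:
n = -530 (n = 821 - 1351 = -530)
D(B) = -530 + B (D(B) = B - 530 = -530 + B)
1/((-9816239 + 97324)*D((82 + (-23 + 67)/(-678 + 110))/(-588 + 868))) = 1/((-9816239 + 97324)*(-530 + (82 + (-23 + 67)/(-678 + 110))/(-588 + 868))) = 1/((-9718915)*(-530 + (82 + 44/(-568))/280)) = -1/(9718915*(-530 + (82 + 44*(-1/568))*(1/280))) = -1/(9718915*(-530 + (82 - 11/142)*(1/280))) = -1/(9718915*(-530 + (11633/142)*(1/280))) = -1/(9718915*(-530 + 11633/39760)) = -1/(9718915*(-21061167/39760)) = -1/9718915*(-39760/21061167) = 7952/40938338374761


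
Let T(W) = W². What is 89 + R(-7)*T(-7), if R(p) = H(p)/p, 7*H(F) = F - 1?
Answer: 97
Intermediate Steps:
H(F) = -⅐ + F/7 (H(F) = (F - 1)/7 = (-1 + F)/7 = -⅐ + F/7)
R(p) = (-⅐ + p/7)/p
89 + R(-7)*T(-7) = 89 + ((⅐)*(-1 - 7)/(-7))*(-7)² = 89 + ((⅐)*(-⅐)*(-8))*49 = 89 + (8/49)*49 = 89 + 8 = 97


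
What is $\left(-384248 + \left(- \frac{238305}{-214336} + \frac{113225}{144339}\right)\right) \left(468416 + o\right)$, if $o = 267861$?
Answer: $- \frac{8752447616195116671569}{30937043904} \approx -2.8291 \cdot 10^{11}$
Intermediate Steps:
$\left(-384248 + \left(- \frac{238305}{-214336} + \frac{113225}{144339}\right)\right) \left(468416 + o\right) = \left(-384248 + \left(- \frac{238305}{-214336} + \frac{113225}{144339}\right)\right) \left(468416 + 267861\right) = \left(-384248 + \left(\left(-238305\right) \left(- \frac{1}{214336}\right) + 113225 \cdot \frac{1}{144339}\right)\right) 736277 = \left(-384248 + \left(\frac{238305}{214336} + \frac{113225}{144339}\right)\right) 736277 = \left(-384248 + \frac{58664898995}{30937043904}\right) 736277 = \left(- \frac{11887438581125197}{30937043904}\right) 736277 = - \frac{8752447616195116671569}{30937043904}$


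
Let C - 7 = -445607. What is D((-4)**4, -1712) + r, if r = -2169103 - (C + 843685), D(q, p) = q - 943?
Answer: -2567875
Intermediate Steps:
D(q, p) = -943 + q
C = -445600 (C = 7 - 445607 = -445600)
r = -2567188 (r = -2169103 - (-445600 + 843685) = -2169103 - 1*398085 = -2169103 - 398085 = -2567188)
D((-4)**4, -1712) + r = (-943 + (-4)**4) - 2567188 = (-943 + 256) - 2567188 = -687 - 2567188 = -2567875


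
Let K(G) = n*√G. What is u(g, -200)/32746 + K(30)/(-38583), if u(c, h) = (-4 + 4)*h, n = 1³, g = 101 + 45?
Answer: -√30/38583 ≈ -0.00014196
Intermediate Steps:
g = 146
n = 1
u(c, h) = 0 (u(c, h) = 0*h = 0)
K(G) = √G (K(G) = 1*√G = √G)
u(g, -200)/32746 + K(30)/(-38583) = 0/32746 + √30/(-38583) = 0*(1/32746) + √30*(-1/38583) = 0 - √30/38583 = -√30/38583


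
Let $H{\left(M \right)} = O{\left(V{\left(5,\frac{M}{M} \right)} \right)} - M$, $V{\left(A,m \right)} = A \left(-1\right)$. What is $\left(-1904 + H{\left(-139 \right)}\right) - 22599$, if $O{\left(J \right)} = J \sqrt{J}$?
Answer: $-24364 - 5 i \sqrt{5} \approx -24364.0 - 11.18 i$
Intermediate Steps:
$V{\left(A,m \right)} = - A$
$O{\left(J \right)} = J^{\frac{3}{2}}$
$H{\left(M \right)} = - M - 5 i \sqrt{5}$ ($H{\left(M \right)} = \left(\left(-1\right) 5\right)^{\frac{3}{2}} - M = \left(-5\right)^{\frac{3}{2}} - M = - 5 i \sqrt{5} - M = - M - 5 i \sqrt{5}$)
$\left(-1904 + H{\left(-139 \right)}\right) - 22599 = \left(-1904 - \left(-139 + 5 i \sqrt{5}\right)\right) - 22599 = \left(-1904 + \left(139 - 5 i \sqrt{5}\right)\right) - 22599 = \left(-1765 - 5 i \sqrt{5}\right) - 22599 = -24364 - 5 i \sqrt{5}$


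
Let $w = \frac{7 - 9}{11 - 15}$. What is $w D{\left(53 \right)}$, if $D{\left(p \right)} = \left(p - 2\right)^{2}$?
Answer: $\frac{2601}{2} \approx 1300.5$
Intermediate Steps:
$D{\left(p \right)} = \left(-2 + p\right)^{2}$
$w = \frac{1}{2}$ ($w = - \frac{2}{-4} = \left(-2\right) \left(- \frac{1}{4}\right) = \frac{1}{2} \approx 0.5$)
$w D{\left(53 \right)} = \frac{\left(-2 + 53\right)^{2}}{2} = \frac{51^{2}}{2} = \frac{1}{2} \cdot 2601 = \frac{2601}{2}$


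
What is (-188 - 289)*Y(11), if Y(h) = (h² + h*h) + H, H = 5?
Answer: -117819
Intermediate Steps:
Y(h) = 5 + 2*h² (Y(h) = (h² + h*h) + 5 = (h² + h²) + 5 = 2*h² + 5 = 5 + 2*h²)
(-188 - 289)*Y(11) = (-188 - 289)*(5 + 2*11²) = -477*(5 + 2*121) = -477*(5 + 242) = -477*247 = -117819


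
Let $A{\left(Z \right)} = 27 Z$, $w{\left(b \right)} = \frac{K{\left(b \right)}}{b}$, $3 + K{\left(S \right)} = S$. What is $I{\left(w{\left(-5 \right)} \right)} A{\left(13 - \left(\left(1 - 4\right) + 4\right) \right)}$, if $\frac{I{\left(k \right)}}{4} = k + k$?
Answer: $\frac{20736}{5} \approx 4147.2$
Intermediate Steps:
$K{\left(S \right)} = -3 + S$
$w{\left(b \right)} = \frac{-3 + b}{b}$
$I{\left(k \right)} = 8 k$ ($I{\left(k \right)} = 4 \left(k + k\right) = 4 \cdot 2 k = 8 k$)
$I{\left(w{\left(-5 \right)} \right)} A{\left(13 - \left(\left(1 - 4\right) + 4\right) \right)} = 8 \frac{-3 - 5}{-5} \cdot 27 \left(13 - \left(\left(1 - 4\right) + 4\right)\right) = 8 \left(\left(- \frac{1}{5}\right) \left(-8\right)\right) 27 \left(13 - \left(-3 + 4\right)\right) = 8 \cdot \frac{8}{5} \cdot 27 \left(13 - 1\right) = \frac{64 \cdot 27 \left(13 - 1\right)}{5} = \frac{64 \cdot 27 \cdot 12}{5} = \frac{64}{5} \cdot 324 = \frac{20736}{5}$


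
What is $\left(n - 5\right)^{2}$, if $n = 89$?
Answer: $7056$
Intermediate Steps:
$\left(n - 5\right)^{2} = \left(89 - 5\right)^{2} = 84^{2} = 7056$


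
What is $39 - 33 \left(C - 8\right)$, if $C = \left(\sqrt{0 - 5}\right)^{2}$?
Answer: $468$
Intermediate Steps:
$C = -5$ ($C = \left(\sqrt{-5}\right)^{2} = \left(i \sqrt{5}\right)^{2} = -5$)
$39 - 33 \left(C - 8\right) = 39 - 33 \left(-5 - 8\right) = 39 - -429 = 39 + 429 = 468$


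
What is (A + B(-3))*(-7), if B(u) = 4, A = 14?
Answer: -126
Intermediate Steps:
(A + B(-3))*(-7) = (14 + 4)*(-7) = 18*(-7) = -126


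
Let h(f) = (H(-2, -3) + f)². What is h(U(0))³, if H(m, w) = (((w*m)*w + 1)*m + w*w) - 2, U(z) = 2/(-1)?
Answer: 3518743761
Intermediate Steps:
U(z) = -2 (U(z) = 2*(-1) = -2)
H(m, w) = -2 + w² + m*(1 + m*w²) (H(m, w) = (((m*w)*w + 1)*m + w²) - 2 = ((m*w² + 1)*m + w²) - 2 = ((1 + m*w²)*m + w²) - 2 = (m*(1 + m*w²) + w²) - 2 = (w² + m*(1 + m*w²)) - 2 = -2 + w² + m*(1 + m*w²))
h(f) = (41 + f)² (h(f) = ((-2 - 2 + (-3)² + (-2)²*(-3)²) + f)² = ((-2 - 2 + 9 + 4*9) + f)² = ((-2 - 2 + 9 + 36) + f)² = (41 + f)²)
h(U(0))³ = ((41 - 2)²)³ = (39²)³ = 1521³ = 3518743761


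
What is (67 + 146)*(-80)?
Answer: -17040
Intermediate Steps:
(67 + 146)*(-80) = 213*(-80) = -17040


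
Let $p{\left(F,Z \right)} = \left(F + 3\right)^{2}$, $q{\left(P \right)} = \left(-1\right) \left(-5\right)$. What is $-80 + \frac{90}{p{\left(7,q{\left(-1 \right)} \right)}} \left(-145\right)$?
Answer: $- \frac{421}{2} \approx -210.5$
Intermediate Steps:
$q{\left(P \right)} = 5$
$p{\left(F,Z \right)} = \left(3 + F\right)^{2}$
$-80 + \frac{90}{p{\left(7,q{\left(-1 \right)} \right)}} \left(-145\right) = -80 + \frac{90}{\left(3 + 7\right)^{2}} \left(-145\right) = -80 + \frac{90}{10^{2}} \left(-145\right) = -80 + \frac{90}{100} \left(-145\right) = -80 + 90 \cdot \frac{1}{100} \left(-145\right) = -80 + \frac{9}{10} \left(-145\right) = -80 - \frac{261}{2} = - \frac{421}{2}$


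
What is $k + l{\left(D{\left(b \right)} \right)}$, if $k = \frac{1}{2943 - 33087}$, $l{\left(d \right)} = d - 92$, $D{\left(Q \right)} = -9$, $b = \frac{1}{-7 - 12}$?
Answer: $- \frac{3044545}{30144} \approx -101.0$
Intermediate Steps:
$b = - \frac{1}{19}$ ($b = \frac{1}{-19} = - \frac{1}{19} \approx -0.052632$)
$l{\left(d \right)} = -92 + d$ ($l{\left(d \right)} = d - 92 = -92 + d$)
$k = - \frac{1}{30144}$ ($k = \frac{1}{-30144} = - \frac{1}{30144} \approx -3.3174 \cdot 10^{-5}$)
$k + l{\left(D{\left(b \right)} \right)} = - \frac{1}{30144} - 101 = - \frac{3044545}{30144}$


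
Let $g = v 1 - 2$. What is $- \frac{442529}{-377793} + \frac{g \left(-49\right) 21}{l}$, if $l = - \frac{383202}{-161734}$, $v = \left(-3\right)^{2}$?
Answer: $- \frac{24441551887096}{8042835177} \approx -3038.9$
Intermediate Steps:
$v = 9$
$g = 7$ ($g = 9 \cdot 1 - 2 = 9 - 2 = 7$)
$l = \frac{191601}{80867}$ ($l = \left(-383202\right) \left(- \frac{1}{161734}\right) = \frac{191601}{80867} \approx 2.3693$)
$- \frac{442529}{-377793} + \frac{g \left(-49\right) 21}{l} = - \frac{442529}{-377793} + \frac{7 \left(-49\right) 21}{\frac{191601}{80867}} = \left(-442529\right) \left(- \frac{1}{377793}\right) + \left(-343\right) 21 \cdot \frac{80867}{191601} = \frac{442529}{377793} - \frac{194161667}{63867} = - \frac{24441551887096}{8042835177}$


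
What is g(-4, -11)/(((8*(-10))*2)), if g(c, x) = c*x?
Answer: -11/40 ≈ -0.27500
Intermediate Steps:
g(-4, -11)/(((8*(-10))*2)) = (-4*(-11))/(((8*(-10))*2)) = 44/((-80*2)) = 44/(-160) = 44*(-1/160) = -11/40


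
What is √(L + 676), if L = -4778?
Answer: I*√4102 ≈ 64.047*I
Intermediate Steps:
√(L + 676) = √(-4778 + 676) = √(-4102) = I*√4102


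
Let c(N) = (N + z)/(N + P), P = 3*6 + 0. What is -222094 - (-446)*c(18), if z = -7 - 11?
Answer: -222094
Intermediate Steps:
P = 18 (P = 18 + 0 = 18)
z = -18
c(N) = (-18 + N)/(18 + N) (c(N) = (N - 18)/(N + 18) = (-18 + N)/(18 + N))
-222094 - (-446)*c(18) = -222094 - (-446)*(-18 + 18)/(18 + 18) = -222094 - (-446)*0/36 = -222094 - (-446)*(1/36)*0 = -222094 - (-446)*0 = -222094 - 1*0 = -222094 + 0 = -222094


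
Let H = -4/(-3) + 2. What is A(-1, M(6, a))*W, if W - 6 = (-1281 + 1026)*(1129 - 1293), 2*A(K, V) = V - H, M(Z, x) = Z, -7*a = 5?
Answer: 55768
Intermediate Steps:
H = 10/3 (H = -4*(-⅓) + 2 = 4/3 + 2 = 10/3 ≈ 3.3333)
a = -5/7 (a = -⅐*5 = -5/7 ≈ -0.71429)
A(K, V) = -5/3 + V/2 (A(K, V) = (V - 1*10/3)/2 = (V - 10/3)/2 = (-10/3 + V)/2 = -5/3 + V/2)
W = 41826 (W = 6 + (-1281 + 1026)*(1129 - 1293) = 6 - 255*(-164) = 6 + 41820 = 41826)
A(-1, M(6, a))*W = (-5/3 + (½)*6)*41826 = (-5/3 + 3)*41826 = (4/3)*41826 = 55768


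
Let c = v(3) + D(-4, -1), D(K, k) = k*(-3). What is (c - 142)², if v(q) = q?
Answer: 18496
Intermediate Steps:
D(K, k) = -3*k
c = 6 (c = 3 - 3*(-1) = 3 + 3 = 6)
(c - 142)² = (6 - 142)² = (-136)² = 18496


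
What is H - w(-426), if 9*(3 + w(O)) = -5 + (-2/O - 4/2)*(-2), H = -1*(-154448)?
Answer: 296082782/1917 ≈ 1.5445e+5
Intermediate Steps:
H = 154448
w(O) = -28/9 + 4/(9*O) (w(O) = -3 + (-5 + (-2/O - 4/2)*(-2))/9 = -3 + (-5 + (-2/O - 4*1/2)*(-2))/9 = -3 + (-5 + (-2/O - 2)*(-2))/9 = -3 + (-5 + (-2 - 2/O)*(-2))/9 = -3 + (-5 + (4 + 4/O))/9 = -3 + (-1 + 4/O)/9 = -3 + (-1/9 + 4/(9*O)) = -28/9 + 4/(9*O))
H - w(-426) = 154448 - 4*(1 - 7*(-426))/(9*(-426)) = 154448 - 4*(-1)*(1 + 2982)/(9*426) = 154448 - 4*(-1)*2983/(9*426) = 154448 - 1*(-5966/1917) = 154448 + 5966/1917 = 296082782/1917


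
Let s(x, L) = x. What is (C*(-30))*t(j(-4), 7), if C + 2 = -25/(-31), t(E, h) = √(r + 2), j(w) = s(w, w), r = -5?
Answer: 1110*I*√3/31 ≈ 62.019*I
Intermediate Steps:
j(w) = w
t(E, h) = I*√3 (t(E, h) = √(-5 + 2) = √(-3) = I*√3)
C = -37/31 (C = -2 - 25/(-31) = -2 - 25*(-1/31) = -2 + 25/31 = -37/31 ≈ -1.1935)
(C*(-30))*t(j(-4), 7) = (-37/31*(-30))*(I*√3) = 1110*(I*√3)/31 = 1110*I*√3/31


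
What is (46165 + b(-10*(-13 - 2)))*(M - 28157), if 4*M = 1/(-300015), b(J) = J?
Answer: -5305044039097/4068 ≈ -1.3041e+9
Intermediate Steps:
M = -1/1200060 (M = (¼)/(-300015) = (¼)*(-1/300015) = -1/1200060 ≈ -8.3329e-7)
(46165 + b(-10*(-13 - 2)))*(M - 28157) = (46165 - 10*(-13 - 2))*(-1/1200060 - 28157) = (46165 - 10*(-15))*(-33790089421/1200060) = (46165 + 150)*(-33790089421/1200060) = 46315*(-33790089421/1200060) = -5305044039097/4068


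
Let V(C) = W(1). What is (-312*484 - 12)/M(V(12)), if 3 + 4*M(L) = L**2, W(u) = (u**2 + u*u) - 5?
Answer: -100680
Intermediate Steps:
W(u) = -5 + 2*u**2 (W(u) = (u**2 + u**2) - 5 = 2*u**2 - 5 = -5 + 2*u**2)
V(C) = -3 (V(C) = -5 + 2*1**2 = -5 + 2*1 = -5 + 2 = -3)
M(L) = -3/4 + L**2/4
(-312*484 - 12)/M(V(12)) = (-312*484 - 12)/(-3/4 + (1/4)*(-3)**2) = (-151008 - 12)/(-3/4 + (1/4)*9) = -151020/(-3/4 + 9/4) = -151020/3/2 = -151020*2/3 = -100680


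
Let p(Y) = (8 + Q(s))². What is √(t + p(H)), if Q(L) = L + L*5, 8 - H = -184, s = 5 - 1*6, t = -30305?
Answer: I*√30301 ≈ 174.07*I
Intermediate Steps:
s = -1 (s = 5 - 6 = -1)
H = 192 (H = 8 - 1*(-184) = 8 + 184 = 192)
Q(L) = 6*L (Q(L) = L + 5*L = 6*L)
p(Y) = 4 (p(Y) = (8 + 6*(-1))² = (8 - 6)² = 2² = 4)
√(t + p(H)) = √(-30305 + 4) = √(-30301) = I*√30301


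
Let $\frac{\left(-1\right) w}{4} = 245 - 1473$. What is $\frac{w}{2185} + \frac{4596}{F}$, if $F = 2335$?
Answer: $\frac{4302356}{1020395} \approx 4.2164$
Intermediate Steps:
$w = 4912$ ($w = - 4 \left(245 - 1473\right) = \left(-4\right) \left(-1228\right) = 4912$)
$\frac{w}{2185} + \frac{4596}{F} = \frac{4912}{2185} + \frac{4596}{2335} = \frac{4302356}{1020395}$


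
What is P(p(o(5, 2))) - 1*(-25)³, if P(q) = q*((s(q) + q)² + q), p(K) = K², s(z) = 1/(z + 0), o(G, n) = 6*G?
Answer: 656844682501/900 ≈ 7.2983e+8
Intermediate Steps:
s(z) = 1/z
P(q) = q*(q + (q + 1/q)²) (P(q) = q*((1/q + q)² + q) = q*((q + 1/q)² + q) = q*(q + (q + 1/q)²))
P(p(o(5, 2))) - 1*(-25)³ = (((6*5)²)³ + (1 + ((6*5)²)²)²)/((6*5)²) - 1*(-25)³ = ((30²)³ + (1 + (30²)²)²)/(30²) - 1*(-15625) = (900³ + (1 + 900²)²)/900 + 15625 = (729000000 + (1 + 810000)²)/900 + 15625 = (729000000 + 810001²)/900 + 15625 = (729000000 + 656101620001)/900 + 15625 = (1/900)*656830620001 + 15625 = 656830620001/900 + 15625 = 656844682501/900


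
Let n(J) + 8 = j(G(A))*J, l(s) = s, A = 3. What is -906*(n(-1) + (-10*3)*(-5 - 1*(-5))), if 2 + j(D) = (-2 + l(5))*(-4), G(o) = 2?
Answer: -5436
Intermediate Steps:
j(D) = -14 (j(D) = -2 + (-2 + 5)*(-4) = -2 + 3*(-4) = -2 - 12 = -14)
n(J) = -8 - 14*J
-906*(n(-1) + (-10*3)*(-5 - 1*(-5))) = -906*((-8 - 14*(-1)) + (-10*3)*(-5 - 1*(-5))) = -906*((-8 + 14) - 30*(-5 + 5)) = -906*(6 - 30*0) = -906*(6 + 0) = -906*6 = -5436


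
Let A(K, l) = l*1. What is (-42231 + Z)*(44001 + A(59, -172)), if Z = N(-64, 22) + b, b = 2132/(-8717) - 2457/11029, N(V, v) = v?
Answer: -4338012106576146/2344873 ≈ -1.8500e+9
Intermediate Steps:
b = -44931497/96139793 (b = 2132*(-1/8717) - 2457*1/11029 = -2132/8717 - 2457/11029 = -44931497/96139793 ≈ -0.46736)
Z = 2070143949/96139793 (Z = 22 - 44931497/96139793 = 2070143949/96139793 ≈ 21.533)
A(K, l) = l
(-42231 + Z)*(44001 + A(59, -172)) = (-42231 + 2070143949/96139793)*(44001 - 172) = -4058009454234/96139793*43829 = -4338012106576146/2344873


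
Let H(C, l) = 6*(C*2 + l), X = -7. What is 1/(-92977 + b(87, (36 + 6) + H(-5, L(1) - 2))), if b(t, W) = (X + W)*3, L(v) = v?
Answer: -1/93070 ≈ -1.0745e-5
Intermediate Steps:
H(C, l) = 6*l + 12*C (H(C, l) = 6*(2*C + l) = 6*(l + 2*C) = 6*l + 12*C)
b(t, W) = -21 + 3*W (b(t, W) = (-7 + W)*3 = -21 + 3*W)
1/(-92977 + b(87, (36 + 6) + H(-5, L(1) - 2))) = 1/(-92977 + (-21 + 3*((36 + 6) + (6*(1 - 2) + 12*(-5))))) = 1/(-92977 + (-21 + 3*(42 + (6*(-1) - 60)))) = 1/(-92977 + (-21 + 3*(42 + (-6 - 60)))) = 1/(-92977 + (-21 + 3*(42 - 66))) = 1/(-92977 + (-21 + 3*(-24))) = 1/(-92977 + (-21 - 72)) = 1/(-92977 - 93) = 1/(-93070) = -1/93070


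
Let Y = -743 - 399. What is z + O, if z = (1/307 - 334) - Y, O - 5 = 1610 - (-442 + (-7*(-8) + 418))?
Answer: 734038/307 ≈ 2391.0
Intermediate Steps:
Y = -1142
O = 1583 (O = 5 + (1610 - (-442 + (-7*(-8) + 418))) = 5 + (1610 - (-442 + (56 + 418))) = 5 + (1610 - (-442 + 474)) = 5 + (1610 - 1*32) = 5 + (1610 - 32) = 5 + 1578 = 1583)
z = 248057/307 (z = (1/307 - 334) - 1*(-1142) = (1/307 - 334) + 1142 = -102537/307 + 1142 = 248057/307 ≈ 808.00)
z + O = 248057/307 + 1583 = 734038/307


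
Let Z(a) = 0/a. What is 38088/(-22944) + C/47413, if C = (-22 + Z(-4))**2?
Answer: -74781727/45326828 ≈ -1.6498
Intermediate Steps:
Z(a) = 0
C = 484 (C = (-22 + 0)**2 = (-22)**2 = 484)
38088/(-22944) + C/47413 = 38088/(-22944) + 484/47413 = 38088*(-1/22944) + 484*(1/47413) = -1587/956 + 484/47413 = -74781727/45326828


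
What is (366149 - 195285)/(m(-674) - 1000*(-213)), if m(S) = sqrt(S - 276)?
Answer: 727880640/907380019 - 85432*I*sqrt(38)/4536900095 ≈ 0.80218 - 0.00011608*I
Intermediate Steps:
m(S) = sqrt(-276 + S)
(366149 - 195285)/(m(-674) - 1000*(-213)) = (366149 - 195285)/(sqrt(-276 - 674) - 1000*(-213)) = 170864/(sqrt(-950) + 213000) = 170864/(5*I*sqrt(38) + 213000) = 170864/(213000 + 5*I*sqrt(38))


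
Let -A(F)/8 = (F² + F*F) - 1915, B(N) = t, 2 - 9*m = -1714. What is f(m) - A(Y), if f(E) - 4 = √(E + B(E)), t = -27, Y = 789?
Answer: 9945020 + √1473/3 ≈ 9.9450e+6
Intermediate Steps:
m = 572/3 (m = 2/9 - ⅑*(-1714) = 2/9 + 1714/9 = 572/3 ≈ 190.67)
B(N) = -27
f(E) = 4 + √(-27 + E) (f(E) = 4 + √(E - 27) = 4 + √(-27 + E))
A(F) = 15320 - 16*F² (A(F) = -8*((F² + F*F) - 1915) = -8*((F² + F²) - 1915) = -8*(2*F² - 1915) = -8*(-1915 + 2*F²) = 15320 - 16*F²)
f(m) - A(Y) = (4 + √(-27 + 572/3)) - (15320 - 16*789²) = (4 + √(491/3)) - (15320 - 16*622521) = (4 + √1473/3) - (15320 - 9960336) = (4 + √1473/3) - 1*(-9945016) = (4 + √1473/3) + 9945016 = 9945020 + √1473/3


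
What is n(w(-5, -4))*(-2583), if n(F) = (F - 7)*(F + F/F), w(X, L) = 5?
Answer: 30996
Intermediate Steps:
n(F) = (1 + F)*(-7 + F) (n(F) = (-7 + F)*(F + 1) = (-7 + F)*(1 + F) = (1 + F)*(-7 + F))
n(w(-5, -4))*(-2583) = (-7 + 5**2 - 6*5)*(-2583) = (-7 + 25 - 30)*(-2583) = -12*(-2583) = 30996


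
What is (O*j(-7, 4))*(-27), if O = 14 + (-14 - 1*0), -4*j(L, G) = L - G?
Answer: 0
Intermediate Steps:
j(L, G) = -L/4 + G/4 (j(L, G) = -(L - G)/4 = -L/4 + G/4)
O = 0 (O = 14 + (-14 + 0) = 14 - 14 = 0)
(O*j(-7, 4))*(-27) = (0*(-¼*(-7) + (¼)*4))*(-27) = (0*(7/4 + 1))*(-27) = (0*(11/4))*(-27) = 0*(-27) = 0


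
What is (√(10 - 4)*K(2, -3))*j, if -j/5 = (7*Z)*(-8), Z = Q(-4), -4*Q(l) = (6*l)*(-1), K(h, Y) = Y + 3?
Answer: 0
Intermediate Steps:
K(h, Y) = 3 + Y
Q(l) = 3*l/2 (Q(l) = -6*l*(-1)/4 = -(-3)*l/2 = 3*l/2)
Z = -6 (Z = (3/2)*(-4) = -6)
j = -1680 (j = -5*7*(-6)*(-8) = -(-210)*(-8) = -5*336 = -1680)
(√(10 - 4)*K(2, -3))*j = (√(10 - 4)*(3 - 3))*(-1680) = (√6*0)*(-1680) = 0*(-1680) = 0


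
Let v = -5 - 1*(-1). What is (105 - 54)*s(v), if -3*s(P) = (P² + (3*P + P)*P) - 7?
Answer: -1241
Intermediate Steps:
v = -4 (v = -5 + 1 = -4)
s(P) = 7/3 - 5*P²/3 (s(P) = -((P² + (3*P + P)*P) - 7)/3 = -((P² + (4*P)*P) - 7)/3 = -((P² + 4*P²) - 7)/3 = -(5*P² - 7)/3 = -(-7 + 5*P²)/3 = 7/3 - 5*P²/3)
(105 - 54)*s(v) = (105 - 54)*(7/3 - 5/3*(-4)²) = 51*(7/3 - 5/3*16) = 51*(7/3 - 80/3) = 51*(-73/3) = -1241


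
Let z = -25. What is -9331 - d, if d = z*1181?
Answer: 20194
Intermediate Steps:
d = -29525 (d = -25*1181 = -29525)
-9331 - d = -9331 - 1*(-29525) = -9331 + 29525 = 20194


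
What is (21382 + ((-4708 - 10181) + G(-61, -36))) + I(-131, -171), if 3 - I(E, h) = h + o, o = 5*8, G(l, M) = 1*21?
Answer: 6648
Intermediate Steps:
G(l, M) = 21
o = 40
I(E, h) = -37 - h (I(E, h) = 3 - (h + 40) = 3 - (40 + h) = 3 + (-40 - h) = -37 - h)
(21382 + ((-4708 - 10181) + G(-61, -36))) + I(-131, -171) = (21382 + ((-4708 - 10181) + 21)) + (-37 - 1*(-171)) = (21382 + (-14889 + 21)) + (-37 + 171) = (21382 - 14868) + 134 = 6514 + 134 = 6648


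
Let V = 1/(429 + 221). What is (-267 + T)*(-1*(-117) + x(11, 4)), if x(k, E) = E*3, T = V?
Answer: -22387821/650 ≈ -34443.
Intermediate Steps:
V = 1/650 ≈ 0.0015385
T = 1/650 ≈ 0.0015385
x(k, E) = 3*E
(-267 + T)*(-1*(-117) + x(11, 4)) = (-267 + 1/650)*(-1*(-117) + 3*4) = -173549*(117 + 12)/650 = -173549/650*129 = -22387821/650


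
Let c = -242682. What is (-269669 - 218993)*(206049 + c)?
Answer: 17901155046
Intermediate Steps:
(-269669 - 218993)*(206049 + c) = (-269669 - 218993)*(206049 - 242682) = -488662*(-36633) = 17901155046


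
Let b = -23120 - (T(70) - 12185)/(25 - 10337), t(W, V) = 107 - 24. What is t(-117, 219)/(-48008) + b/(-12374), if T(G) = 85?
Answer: 714733904201/382865864344 ≈ 1.8668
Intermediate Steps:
t(W, V) = 83
b = -59606385/2578 (b = -23120 - (85 - 12185)/(25 - 10337) = -23120 - (-12100)/(-10312) = -23120 - (-12100)*(-1)/10312 = -23120 - 1*3025/2578 = -23120 - 3025/2578 = -59606385/2578 ≈ -23121.)
t(-117, 219)/(-48008) + b/(-12374) = 83/(-48008) - 59606385/2578/(-12374) = 83*(-1/48008) - 59606385/2578*(-1/12374) = -83/48008 + 59606385/31900172 = 714733904201/382865864344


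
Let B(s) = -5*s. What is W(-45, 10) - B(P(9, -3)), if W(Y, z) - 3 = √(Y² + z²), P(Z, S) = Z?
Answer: 48 + 5*√85 ≈ 94.098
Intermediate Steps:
W(Y, z) = 3 + √(Y² + z²)
W(-45, 10) - B(P(9, -3)) = (3 + √((-45)² + 10²)) - (-5)*9 = (3 + √(2025 + 100)) - 1*(-45) = (3 + √2125) + 45 = (3 + 5*√85) + 45 = 48 + 5*√85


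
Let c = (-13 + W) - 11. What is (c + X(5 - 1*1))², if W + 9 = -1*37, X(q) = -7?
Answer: 5929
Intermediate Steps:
W = -46 (W = -9 - 1*37 = -9 - 37 = -46)
c = -70 (c = (-13 - 46) - 11 = -59 - 11 = -70)
(c + X(5 - 1*1))² = (-70 - 7)² = (-77)² = 5929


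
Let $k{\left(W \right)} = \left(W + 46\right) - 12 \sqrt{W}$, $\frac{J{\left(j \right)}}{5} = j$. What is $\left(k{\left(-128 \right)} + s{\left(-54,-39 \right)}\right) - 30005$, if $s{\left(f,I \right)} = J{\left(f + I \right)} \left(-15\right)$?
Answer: $-23112 - 96 i \sqrt{2} \approx -23112.0 - 135.76 i$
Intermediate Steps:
$J{\left(j \right)} = 5 j$
$s{\left(f,I \right)} = - 75 I - 75 f$ ($s{\left(f,I \right)} = 5 \left(f + I\right) \left(-15\right) = 5 \left(I + f\right) \left(-15\right) = \left(5 I + 5 f\right) \left(-15\right) = - 75 I - 75 f$)
$k{\left(W \right)} = 46 + W - 12 \sqrt{W}$ ($k{\left(W \right)} = \left(46 + W\right) - 12 \sqrt{W} = 46 + W - 12 \sqrt{W}$)
$\left(k{\left(-128 \right)} + s{\left(-54,-39 \right)}\right) - 30005 = \left(\left(46 - 128 - 12 \sqrt{-128}\right) - -6975\right) - 30005 = \left(\left(46 - 128 - 12 \cdot 8 i \sqrt{2}\right) + \left(2925 + 4050\right)\right) - 30005 = \left(\left(46 - 128 - 96 i \sqrt{2}\right) + 6975\right) - 30005 = \left(\left(-82 - 96 i \sqrt{2}\right) + 6975\right) - 30005 = \left(6893 - 96 i \sqrt{2}\right) - 30005 = -23112 - 96 i \sqrt{2}$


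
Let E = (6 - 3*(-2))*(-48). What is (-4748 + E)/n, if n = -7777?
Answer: 484/707 ≈ 0.68458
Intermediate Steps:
E = -576 (E = (6 + 6)*(-48) = 12*(-48) = -576)
(-4748 + E)/n = (-4748 - 576)/(-7777) = -5324*(-1/7777) = 484/707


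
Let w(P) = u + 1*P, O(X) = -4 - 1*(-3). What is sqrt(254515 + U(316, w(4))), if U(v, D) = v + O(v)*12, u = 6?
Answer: sqrt(254819) ≈ 504.80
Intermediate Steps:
O(X) = -1 (O(X) = -4 + 3 = -1)
w(P) = 6 + P (w(P) = 6 + 1*P = 6 + P)
U(v, D) = -12 + v (U(v, D) = v - 1*12 = v - 12 = -12 + v)
sqrt(254515 + U(316, w(4))) = sqrt(254515 + (-12 + 316)) = sqrt(254515 + 304) = sqrt(254819)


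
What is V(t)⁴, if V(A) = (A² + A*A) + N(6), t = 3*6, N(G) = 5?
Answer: 181824635281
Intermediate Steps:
t = 18
V(A) = 5 + 2*A² (V(A) = (A² + A*A) + 5 = (A² + A²) + 5 = 2*A² + 5 = 5 + 2*A²)
V(t)⁴ = (5 + 2*18²)⁴ = (5 + 2*324)⁴ = (5 + 648)⁴ = 653⁴ = 181824635281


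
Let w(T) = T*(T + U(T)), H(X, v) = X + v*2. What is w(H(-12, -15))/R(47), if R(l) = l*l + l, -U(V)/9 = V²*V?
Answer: -2333625/188 ≈ -12413.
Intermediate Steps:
H(X, v) = X + 2*v
U(V) = -9*V³ (U(V) = -9*V²*V = -9*V³)
w(T) = T*(T - 9*T³)
R(l) = l + l² (R(l) = l² + l = l + l²)
w(H(-12, -15))/R(47) = ((-12 + 2*(-15))² - 9*(-12 + 2*(-15))⁴)/((47*(1 + 47))) = ((-12 - 30)² - 9*(-12 - 30)⁴)/((47*48)) = ((-42)² - 9*(-42)⁴)/2256 = (1764 - 9*3111696)*(1/2256) = (1764 - 28005264)*(1/2256) = -28003500*1/2256 = -2333625/188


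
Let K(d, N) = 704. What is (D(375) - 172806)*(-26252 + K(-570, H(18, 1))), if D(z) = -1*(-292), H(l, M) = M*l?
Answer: 4407387672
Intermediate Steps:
D(z) = 292
(D(375) - 172806)*(-26252 + K(-570, H(18, 1))) = (292 - 172806)*(-26252 + 704) = -172514*(-25548) = 4407387672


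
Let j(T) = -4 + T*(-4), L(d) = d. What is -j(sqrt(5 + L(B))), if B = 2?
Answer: 4 + 4*sqrt(7) ≈ 14.583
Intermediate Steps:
j(T) = -4 - 4*T
-j(sqrt(5 + L(B))) = -(-4 - 4*sqrt(5 + 2)) = -(-4 - 4*sqrt(7)) = 4 + 4*sqrt(7)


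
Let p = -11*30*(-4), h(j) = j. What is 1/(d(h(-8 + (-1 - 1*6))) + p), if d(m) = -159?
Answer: 1/1161 ≈ 0.00086133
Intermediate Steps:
p = 1320 (p = -330*(-4) = 1320)
1/(d(h(-8 + (-1 - 1*6))) + p) = 1/(-159 + 1320) = 1/1161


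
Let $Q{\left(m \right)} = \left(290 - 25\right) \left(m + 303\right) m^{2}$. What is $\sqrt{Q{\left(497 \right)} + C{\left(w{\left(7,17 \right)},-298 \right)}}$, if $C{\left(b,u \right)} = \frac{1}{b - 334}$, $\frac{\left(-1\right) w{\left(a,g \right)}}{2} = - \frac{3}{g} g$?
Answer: $\frac{\sqrt{1408433461567918}}{164} \approx 2.2884 \cdot 10^{5}$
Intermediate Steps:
$w{\left(a,g \right)} = 6$ ($w{\left(a,g \right)} = - 2 - \frac{3}{g} g = \left(-2\right) \left(-3\right) = 6$)
$C{\left(b,u \right)} = \frac{1}{-334 + b}$
$Q{\left(m \right)} = m^{2} \left(80295 + 265 m\right)$ ($Q{\left(m \right)} = 265 \left(303 + m\right) m^{2} = \left(80295 + 265 m\right) m^{2} = m^{2} \left(80295 + 265 m\right)$)
$\sqrt{Q{\left(497 \right)} + C{\left(w{\left(7,17 \right)},-298 \right)}} = \sqrt{265 \cdot 497^{2} \left(303 + 497\right) + \frac{1}{-334 + 6}} = \sqrt{265 \cdot 247009 \cdot 800 + \frac{1}{-328}} = \sqrt{52365908000 - \frac{1}{328}} = \sqrt{\frac{17176017823999}{328}} = \frac{\sqrt{1408433461567918}}{164}$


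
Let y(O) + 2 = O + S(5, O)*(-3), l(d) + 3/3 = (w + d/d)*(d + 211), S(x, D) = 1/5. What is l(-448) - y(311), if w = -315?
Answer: 370543/5 ≈ 74109.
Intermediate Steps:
S(x, D) = ⅕
l(d) = -66255 - 314*d (l(d) = -1 + (-315 + d/d)*(d + 211) = -1 + (-315 + 1)*(211 + d) = -1 - 314*(211 + d) = -1 + (-66254 - 314*d) = -66255 - 314*d)
y(O) = -13/5 + O (y(O) = -2 + (O + (⅕)*(-3)) = -2 + (O - ⅗) = -2 + (-⅗ + O) = -13/5 + O)
l(-448) - y(311) = (-66255 - 314*(-448)) - (-13/5 + 311) = (-66255 + 140672) - 1*1542/5 = 74417 - 1542/5 = 370543/5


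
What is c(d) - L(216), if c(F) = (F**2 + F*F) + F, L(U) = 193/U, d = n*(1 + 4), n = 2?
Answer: 45167/216 ≈ 209.11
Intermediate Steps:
d = 10 (d = 2*(1 + 4) = 2*5 = 10)
c(F) = F + 2*F**2 (c(F) = (F**2 + F**2) + F = 2*F**2 + F = F + 2*F**2)
c(d) - L(216) = 10*(1 + 2*10) - 193/216 = 10*(1 + 20) - 193/216 = 10*21 - 1*193/216 = 210 - 193/216 = 45167/216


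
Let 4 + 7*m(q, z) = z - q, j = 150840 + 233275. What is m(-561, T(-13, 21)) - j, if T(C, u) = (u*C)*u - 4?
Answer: -384855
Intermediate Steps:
j = 384115
T(C, u) = -4 + C*u² (T(C, u) = (C*u)*u - 4 = C*u² - 4 = -4 + C*u²)
m(q, z) = -4/7 - q/7 + z/7 (m(q, z) = -4/7 + (z - q)/7 = -4/7 + (-q/7 + z/7) = -4/7 - q/7 + z/7)
m(-561, T(-13, 21)) - j = (-4/7 - ⅐*(-561) + (-4 - 13*21²)/7) - 1*384115 = (-4/7 + 561/7 + (-4 - 13*441)/7) - 384115 = (-4/7 + 561/7 + (-4 - 5733)/7) - 384115 = (-4/7 + 561/7 + (⅐)*(-5737)) - 384115 = (-4/7 + 561/7 - 5737/7) - 384115 = -740 - 384115 = -384855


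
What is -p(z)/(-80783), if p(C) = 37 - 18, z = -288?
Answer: 19/80783 ≈ 0.00023520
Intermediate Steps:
p(C) = 19
-p(z)/(-80783) = -19/(-80783) = -19*(-1)/80783 = -1*(-19/80783) = 19/80783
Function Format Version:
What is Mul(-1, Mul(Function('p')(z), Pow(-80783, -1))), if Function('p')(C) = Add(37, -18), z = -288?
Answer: Rational(19, 80783) ≈ 0.00023520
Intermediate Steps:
Function('p')(C) = 19
Mul(-1, Mul(Function('p')(z), Pow(-80783, -1))) = Mul(-1, Mul(19, Pow(-80783, -1))) = Mul(-1, Mul(19, Rational(-1, 80783))) = Mul(-1, Rational(-19, 80783)) = Rational(19, 80783)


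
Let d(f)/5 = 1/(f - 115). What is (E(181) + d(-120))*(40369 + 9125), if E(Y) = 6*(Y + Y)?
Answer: 5052496002/47 ≈ 1.0750e+8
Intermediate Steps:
E(Y) = 12*Y (E(Y) = 6*(2*Y) = 12*Y)
d(f) = 5/(-115 + f) (d(f) = 5/(f - 115) = 5/(-115 + f))
(E(181) + d(-120))*(40369 + 9125) = (12*181 + 5/(-115 - 120))*(40369 + 9125) = (2172 + 5/(-235))*49494 = (2172 + 5*(-1/235))*49494 = (2172 - 1/47)*49494 = (102083/47)*49494 = 5052496002/47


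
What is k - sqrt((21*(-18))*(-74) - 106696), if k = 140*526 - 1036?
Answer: 72604 - 2*I*sqrt(19681) ≈ 72604.0 - 280.58*I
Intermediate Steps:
k = 72604 (k = 73640 - 1036 = 72604)
k - sqrt((21*(-18))*(-74) - 106696) = 72604 - sqrt((21*(-18))*(-74) - 106696) = 72604 - sqrt(-378*(-74) - 106696) = 72604 - sqrt(27972 - 106696) = 72604 - sqrt(-78724) = 72604 - 2*I*sqrt(19681)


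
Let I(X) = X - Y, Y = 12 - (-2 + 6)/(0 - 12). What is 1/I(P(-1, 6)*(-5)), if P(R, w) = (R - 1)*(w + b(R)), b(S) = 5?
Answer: 3/293 ≈ 0.010239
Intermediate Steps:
P(R, w) = (-1 + R)*(5 + w) (P(R, w) = (R - 1)*(w + 5) = (-1 + R)*(5 + w))
Y = 37/3 (Y = 12 - 4/(-12) = 12 - 4*(-1)/12 = 12 - 1*(-⅓) = 12 + ⅓ = 37/3 ≈ 12.333)
I(X) = -37/3 + X (I(X) = X - 1*37/3 = X - 37/3 = -37/3 + X)
1/I(P(-1, 6)*(-5)) = 1/(-37/3 + (-5 - 1*6 + 5*(-1) - 1*6)*(-5)) = 1/(-37/3 + (-5 - 6 - 5 - 6)*(-5)) = 1/(-37/3 - 22*(-5)) = 1/(-37/3 + 110) = 1/(293/3) = 3/293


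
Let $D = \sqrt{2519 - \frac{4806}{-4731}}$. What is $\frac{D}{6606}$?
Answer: $\frac{\sqrt{6267100505}}{10417662} \approx 0.0075991$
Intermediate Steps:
$D = \frac{\sqrt{6267100505}}{1577}$ ($D = \sqrt{2519 - - \frac{1602}{1577}} = \sqrt{2519 + \frac{1602}{1577}} = \sqrt{\frac{3974065}{1577}} = \frac{\sqrt{6267100505}}{1577} \approx 50.2$)
$\frac{D}{6606} = \frac{\frac{1}{1577} \sqrt{6267100505}}{6606} = \frac{\sqrt{6267100505}}{1577} \cdot \frac{1}{6606} = \frac{\sqrt{6267100505}}{10417662}$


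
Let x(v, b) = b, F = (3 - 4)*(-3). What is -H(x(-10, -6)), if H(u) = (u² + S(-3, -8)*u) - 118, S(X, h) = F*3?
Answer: 136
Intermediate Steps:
F = 3 (F = -1*(-3) = 3)
S(X, h) = 9 (S(X, h) = 3*3 = 9)
H(u) = -118 + u² + 9*u (H(u) = (u² + 9*u) - 118 = -118 + u² + 9*u)
-H(x(-10, -6)) = -(-118 + (-6)² + 9*(-6)) = -(-118 + 36 - 54) = -1*(-136) = 136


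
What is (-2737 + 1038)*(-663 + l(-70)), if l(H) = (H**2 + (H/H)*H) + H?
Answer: -6960803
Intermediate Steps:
l(H) = H**2 + 2*H (l(H) = (H**2 + 1*H) + H = (H**2 + H) + H = (H + H**2) + H = H**2 + 2*H)
(-2737 + 1038)*(-663 + l(-70)) = (-2737 + 1038)*(-663 - 70*(2 - 70)) = -1699*(-663 - 70*(-68)) = -1699*(-663 + 4760) = -1699*4097 = -6960803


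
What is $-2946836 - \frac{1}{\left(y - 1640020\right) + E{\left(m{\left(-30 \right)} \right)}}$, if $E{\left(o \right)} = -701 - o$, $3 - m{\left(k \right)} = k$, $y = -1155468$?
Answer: $- \frac{8240007653591}{2796222} \approx -2.9468 \cdot 10^{6}$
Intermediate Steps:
$m{\left(k \right)} = 3 - k$
$-2946836 - \frac{1}{\left(y - 1640020\right) + E{\left(m{\left(-30 \right)} \right)}} = -2946836 - \frac{1}{\left(-1155468 - 1640020\right) - \left(704 + 30\right)} = -2946836 - \frac{1}{-2795488 - 734} = -2946836 - \frac{1}{-2796222} = -2946836 - - \frac{1}{2796222} = -2946836 + \frac{1}{2796222} = - \frac{8240007653591}{2796222}$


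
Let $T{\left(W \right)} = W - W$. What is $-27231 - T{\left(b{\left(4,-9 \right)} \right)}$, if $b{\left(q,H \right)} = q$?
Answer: $-27231$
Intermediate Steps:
$T{\left(W \right)} = 0$
$-27231 - T{\left(b{\left(4,-9 \right)} \right)} = -27231 - 0 = -27231 + 0 = -27231$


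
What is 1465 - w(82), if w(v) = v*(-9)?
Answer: 2203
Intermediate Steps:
w(v) = -9*v
1465 - w(82) = 1465 - (-9)*82 = 1465 - 1*(-738) = 1465 + 738 = 2203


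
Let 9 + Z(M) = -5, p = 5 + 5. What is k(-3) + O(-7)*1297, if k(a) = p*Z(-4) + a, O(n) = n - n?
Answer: -143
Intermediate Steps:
p = 10
Z(M) = -14 (Z(M) = -9 - 5 = -14)
O(n) = 0
k(a) = -140 + a (k(a) = 10*(-14) + a = -140 + a)
k(-3) + O(-7)*1297 = (-140 - 3) + 0*1297 = -143 + 0 = -143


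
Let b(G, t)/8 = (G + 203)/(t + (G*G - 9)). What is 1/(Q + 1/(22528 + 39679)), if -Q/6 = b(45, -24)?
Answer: -5163181/30854589 ≈ -0.16734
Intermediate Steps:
b(G, t) = 8*(203 + G)/(-9 + t + G²) (b(G, t) = 8*((G + 203)/(t + (G*G - 9))) = 8*((203 + G)/(t + (G² - 9))) = 8*((203 + G)/(t + (-9 + G²))) = 8*((203 + G)/(-9 + t + G²)) = 8*(203 + G)/(-9 + t + G²))
Q = -496/83 (Q = -48*(203 + 45)/(-9 - 24 + 45²) = -48*248/(-9 - 24 + 2025) = -48*248/1992 = -6*248/249 = -496/83 ≈ -5.9759)
1/(Q + 1/(22528 + 39679)) = 1/(-496/83 + 1/(22528 + 39679)) = 1/(-496/83 + 1/62207) = 1/(-30854589/5163181) = -5163181/30854589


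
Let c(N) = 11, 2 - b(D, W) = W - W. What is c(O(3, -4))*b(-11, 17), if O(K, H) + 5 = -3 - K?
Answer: 22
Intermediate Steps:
b(D, W) = 2 (b(D, W) = 2 - (W - W) = 2 - 1*0 = 2 + 0 = 2)
O(K, H) = -8 - K (O(K, H) = -5 + (-3 - K) = -8 - K)
c(O(3, -4))*b(-11, 17) = 11*2 = 22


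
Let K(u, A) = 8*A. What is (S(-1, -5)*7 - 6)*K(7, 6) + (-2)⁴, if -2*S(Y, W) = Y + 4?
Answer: -776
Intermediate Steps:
S(Y, W) = -2 - Y/2 (S(Y, W) = -(Y + 4)/2 = -(4 + Y)/2 = -2 - Y/2)
(S(-1, -5)*7 - 6)*K(7, 6) + (-2)⁴ = ((-2 - ½*(-1))*7 - 6)*(8*6) + (-2)⁴ = ((-2 + ½)*7 - 6)*48 + 16 = (-3/2*7 - 6)*48 + 16 = (-21/2 - 6)*48 + 16 = -33/2*48 + 16 = -792 + 16 = -776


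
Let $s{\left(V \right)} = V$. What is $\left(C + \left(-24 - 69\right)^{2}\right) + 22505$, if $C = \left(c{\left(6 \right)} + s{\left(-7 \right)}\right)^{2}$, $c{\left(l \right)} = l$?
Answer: $31155$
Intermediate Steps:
$C = 1$ ($C = \left(6 - 7\right)^{2} = \left(-1\right)^{2} = 1$)
$\left(C + \left(-24 - 69\right)^{2}\right) + 22505 = \left(1 + \left(-24 - 69\right)^{2}\right) + 22505 = \left(1 + \left(-93\right)^{2}\right) + 22505 = \left(1 + 8649\right) + 22505 = 8650 + 22505 = 31155$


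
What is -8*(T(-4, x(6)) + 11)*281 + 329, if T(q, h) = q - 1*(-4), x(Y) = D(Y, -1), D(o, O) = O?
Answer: -24399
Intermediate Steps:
x(Y) = -1
T(q, h) = 4 + q (T(q, h) = q + 4 = 4 + q)
-8*(T(-4, x(6)) + 11)*281 + 329 = -8*((4 - 4) + 11)*281 + 329 = -8*(0 + 11)*281 + 329 = -8*11*281 + 329 = -88*281 + 329 = -24728 + 329 = -24399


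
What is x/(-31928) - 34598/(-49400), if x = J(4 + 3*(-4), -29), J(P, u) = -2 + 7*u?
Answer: 10718961/15165800 ≈ 0.70679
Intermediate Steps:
x = -205 (x = -2 + 7*(-29) = -2 - 203 = -205)
x/(-31928) - 34598/(-49400) = -205/(-31928) - 34598/(-49400) = -205*(-1/31928) - 34598*(-1/49400) = 205/31928 + 17299/24700 = 10718961/15165800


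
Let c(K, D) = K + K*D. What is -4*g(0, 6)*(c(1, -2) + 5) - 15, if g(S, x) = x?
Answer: -111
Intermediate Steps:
c(K, D) = K + D*K
-4*g(0, 6)*(c(1, -2) + 5) - 15 = -24*(1*(1 - 2) + 5) - 15 = -24*(1*(-1) + 5) - 15 = -24*(-1 + 5) - 15 = -24*4 - 15 = -4*24 - 15 = -96 - 15 = -111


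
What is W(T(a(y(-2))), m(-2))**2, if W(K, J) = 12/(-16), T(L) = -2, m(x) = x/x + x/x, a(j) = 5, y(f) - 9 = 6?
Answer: 9/16 ≈ 0.56250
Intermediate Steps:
y(f) = 15 (y(f) = 9 + 6 = 15)
m(x) = 2 (m(x) = 1 + 1 = 2)
W(K, J) = -3/4 (W(K, J) = 12*(-1/16) = -3/4)
W(T(a(y(-2))), m(-2))**2 = (-3/4)**2 = 9/16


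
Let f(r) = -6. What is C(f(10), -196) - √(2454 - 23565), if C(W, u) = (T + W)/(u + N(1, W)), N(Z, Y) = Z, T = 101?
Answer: -19/39 - I*√21111 ≈ -0.48718 - 145.3*I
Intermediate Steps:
C(W, u) = (101 + W)/(1 + u) (C(W, u) = (101 + W)/(u + 1) = (101 + W)/(1 + u))
C(f(10), -196) - √(2454 - 23565) = (101 - 6)/(1 - 196) - √(2454 - 23565) = 95/(-195) - √(-21111) = -1/195*95 - I*√21111 = -19/39 - I*√21111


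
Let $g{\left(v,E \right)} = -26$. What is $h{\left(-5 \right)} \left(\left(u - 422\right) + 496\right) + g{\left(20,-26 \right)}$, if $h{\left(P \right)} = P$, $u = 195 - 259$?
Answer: $-76$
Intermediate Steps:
$u = -64$ ($u = 195 - 259 = -64$)
$h{\left(-5 \right)} \left(\left(u - 422\right) + 496\right) + g{\left(20,-26 \right)} = - 5 \left(\left(-64 - 422\right) + 496\right) - 26 = - 5 \left(-486 + 496\right) - 26 = \left(-5\right) 10 - 26 = -50 - 26 = -76$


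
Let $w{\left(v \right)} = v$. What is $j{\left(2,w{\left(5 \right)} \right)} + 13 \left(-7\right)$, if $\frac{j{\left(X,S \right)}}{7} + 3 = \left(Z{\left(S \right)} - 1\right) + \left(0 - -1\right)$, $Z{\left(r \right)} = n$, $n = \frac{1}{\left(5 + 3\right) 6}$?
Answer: $- \frac{5369}{48} \approx -111.85$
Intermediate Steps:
$n = \frac{1}{48}$ ($n = \frac{1}{8} \cdot \frac{1}{6} = \frac{1}{48} \approx 0.020833$)
$Z{\left(r \right)} = \frac{1}{48}$
$j{\left(X,S \right)} = - \frac{1001}{48}$ ($j{\left(X,S \right)} = -21 + 7 \left(\left(\frac{1}{48} - 1\right) + \left(0 - -1\right)\right) = -21 + 7 \left(- \frac{47}{48} + \left(0 + 1\right)\right) = -21 + 7 \left(- \frac{47}{48} + 1\right) = -21 + 7 \cdot \frac{1}{48} = -21 + \frac{7}{48} = - \frac{1001}{48}$)
$j{\left(2,w{\left(5 \right)} \right)} + 13 \left(-7\right) = - \frac{1001}{48} + 13 \left(-7\right) = - \frac{1001}{48} - 91 = - \frac{5369}{48}$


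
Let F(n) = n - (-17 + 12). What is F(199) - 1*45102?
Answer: -44898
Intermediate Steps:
F(n) = 5 + n (F(n) = n - 1*(-5) = n + 5 = 5 + n)
F(199) - 1*45102 = (5 + 199) - 1*45102 = 204 - 45102 = -44898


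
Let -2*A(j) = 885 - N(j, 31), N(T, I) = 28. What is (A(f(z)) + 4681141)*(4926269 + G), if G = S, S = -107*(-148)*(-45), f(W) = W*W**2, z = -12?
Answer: 39445759089825/2 ≈ 1.9723e+13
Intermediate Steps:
f(W) = W**3
S = -712620 (S = 15836*(-45) = -712620)
G = -712620
A(j) = -857/2 (A(j) = -(885 - 1*28)/2 = -(885 - 28)/2 = -1/2*857 = -857/2)
(A(f(z)) + 4681141)*(4926269 + G) = (-857/2 + 4681141)*(4926269 - 712620) = (9361425/2)*4213649 = 39445759089825/2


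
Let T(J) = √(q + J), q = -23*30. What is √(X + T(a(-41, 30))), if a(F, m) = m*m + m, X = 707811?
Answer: √(707811 + 4*√15) ≈ 841.32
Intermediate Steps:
q = -690
a(F, m) = m + m² (a(F, m) = m² + m = m + m²)
T(J) = √(-690 + J)
√(X + T(a(-41, 30))) = √(707811 + √(-690 + 30*(1 + 30))) = √(707811 + √(-690 + 30*31)) = √(707811 + √(-690 + 930)) = √(707811 + √240) = √(707811 + 4*√15)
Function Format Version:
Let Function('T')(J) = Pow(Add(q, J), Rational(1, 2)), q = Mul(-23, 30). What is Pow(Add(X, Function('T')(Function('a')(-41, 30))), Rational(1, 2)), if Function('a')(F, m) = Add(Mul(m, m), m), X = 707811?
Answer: Pow(Add(707811, Mul(4, Pow(15, Rational(1, 2)))), Rational(1, 2)) ≈ 841.32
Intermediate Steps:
q = -690
Function('a')(F, m) = Add(m, Pow(m, 2)) (Function('a')(F, m) = Add(Pow(m, 2), m) = Add(m, Pow(m, 2)))
Function('T')(J) = Pow(Add(-690, J), Rational(1, 2))
Pow(Add(X, Function('T')(Function('a')(-41, 30))), Rational(1, 2)) = Pow(Add(707811, Pow(Add(-690, Mul(30, Add(1, 30))), Rational(1, 2))), Rational(1, 2)) = Pow(Add(707811, Pow(Add(-690, Mul(30, 31)), Rational(1, 2))), Rational(1, 2)) = Pow(Add(707811, Pow(Add(-690, 930), Rational(1, 2))), Rational(1, 2)) = Pow(Add(707811, Pow(240, Rational(1, 2))), Rational(1, 2)) = Pow(Add(707811, Mul(4, Pow(15, Rational(1, 2)))), Rational(1, 2))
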